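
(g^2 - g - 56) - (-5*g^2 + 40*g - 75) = 6*g^2 - 41*g + 19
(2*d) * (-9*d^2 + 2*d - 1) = -18*d^3 + 4*d^2 - 2*d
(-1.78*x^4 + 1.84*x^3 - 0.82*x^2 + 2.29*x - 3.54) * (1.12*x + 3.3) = -1.9936*x^5 - 3.8132*x^4 + 5.1536*x^3 - 0.141199999999999*x^2 + 3.5922*x - 11.682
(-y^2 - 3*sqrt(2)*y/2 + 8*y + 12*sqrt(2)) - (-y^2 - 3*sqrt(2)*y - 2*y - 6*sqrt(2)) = 3*sqrt(2)*y/2 + 10*y + 18*sqrt(2)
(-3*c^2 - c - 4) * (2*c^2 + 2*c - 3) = -6*c^4 - 8*c^3 - c^2 - 5*c + 12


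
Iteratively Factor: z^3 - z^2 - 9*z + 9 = (z - 1)*(z^2 - 9) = (z - 1)*(z + 3)*(z - 3)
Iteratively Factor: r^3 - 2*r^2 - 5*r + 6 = (r + 2)*(r^2 - 4*r + 3) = (r - 3)*(r + 2)*(r - 1)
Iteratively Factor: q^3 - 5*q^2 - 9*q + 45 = (q - 3)*(q^2 - 2*q - 15) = (q - 3)*(q + 3)*(q - 5)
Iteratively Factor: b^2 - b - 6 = (b + 2)*(b - 3)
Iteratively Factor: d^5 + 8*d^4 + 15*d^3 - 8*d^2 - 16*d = (d)*(d^4 + 8*d^3 + 15*d^2 - 8*d - 16) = d*(d - 1)*(d^3 + 9*d^2 + 24*d + 16) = d*(d - 1)*(d + 4)*(d^2 + 5*d + 4) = d*(d - 1)*(d + 1)*(d + 4)*(d + 4)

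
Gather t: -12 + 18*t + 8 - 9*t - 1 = 9*t - 5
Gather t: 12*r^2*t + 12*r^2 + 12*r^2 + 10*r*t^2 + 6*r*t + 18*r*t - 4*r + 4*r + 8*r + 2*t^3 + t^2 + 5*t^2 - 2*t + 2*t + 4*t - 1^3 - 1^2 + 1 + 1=24*r^2 + 8*r + 2*t^3 + t^2*(10*r + 6) + t*(12*r^2 + 24*r + 4)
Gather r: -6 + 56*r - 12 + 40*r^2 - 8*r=40*r^2 + 48*r - 18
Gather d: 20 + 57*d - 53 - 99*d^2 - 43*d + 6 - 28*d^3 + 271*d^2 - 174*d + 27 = -28*d^3 + 172*d^2 - 160*d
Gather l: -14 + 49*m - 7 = 49*m - 21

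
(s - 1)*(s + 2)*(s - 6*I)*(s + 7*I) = s^4 + s^3 + I*s^3 + 40*s^2 + I*s^2 + 42*s - 2*I*s - 84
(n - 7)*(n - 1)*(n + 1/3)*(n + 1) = n^4 - 20*n^3/3 - 10*n^2/3 + 20*n/3 + 7/3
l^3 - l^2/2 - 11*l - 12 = (l - 4)*(l + 3/2)*(l + 2)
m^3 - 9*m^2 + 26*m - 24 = (m - 4)*(m - 3)*(m - 2)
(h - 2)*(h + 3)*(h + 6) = h^3 + 7*h^2 - 36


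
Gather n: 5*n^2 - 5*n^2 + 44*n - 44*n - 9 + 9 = 0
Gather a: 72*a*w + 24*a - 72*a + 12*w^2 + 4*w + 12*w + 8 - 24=a*(72*w - 48) + 12*w^2 + 16*w - 16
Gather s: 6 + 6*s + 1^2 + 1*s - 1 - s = 6*s + 6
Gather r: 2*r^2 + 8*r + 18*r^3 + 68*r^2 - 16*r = 18*r^3 + 70*r^2 - 8*r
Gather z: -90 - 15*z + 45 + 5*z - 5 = -10*z - 50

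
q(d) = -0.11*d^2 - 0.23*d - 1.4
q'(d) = -0.22*d - 0.23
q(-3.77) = -2.10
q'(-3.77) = 0.60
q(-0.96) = -1.28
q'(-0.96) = -0.02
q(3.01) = -3.09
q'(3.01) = -0.89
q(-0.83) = -1.28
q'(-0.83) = -0.05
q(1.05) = -1.76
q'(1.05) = -0.46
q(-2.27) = -1.44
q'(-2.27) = 0.27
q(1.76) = -2.15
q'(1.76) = -0.62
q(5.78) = -6.40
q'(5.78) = -1.50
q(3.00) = -3.08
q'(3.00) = -0.89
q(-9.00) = -8.24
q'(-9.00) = 1.75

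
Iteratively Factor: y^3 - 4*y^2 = (y - 4)*(y^2) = y*(y - 4)*(y)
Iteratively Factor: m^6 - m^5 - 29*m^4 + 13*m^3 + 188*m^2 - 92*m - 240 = (m + 1)*(m^5 - 2*m^4 - 27*m^3 + 40*m^2 + 148*m - 240) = (m - 2)*(m + 1)*(m^4 - 27*m^2 - 14*m + 120) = (m - 2)*(m + 1)*(m + 3)*(m^3 - 3*m^2 - 18*m + 40) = (m - 2)*(m + 1)*(m + 3)*(m + 4)*(m^2 - 7*m + 10) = (m - 2)^2*(m + 1)*(m + 3)*(m + 4)*(m - 5)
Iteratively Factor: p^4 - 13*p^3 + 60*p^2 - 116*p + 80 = (p - 5)*(p^3 - 8*p^2 + 20*p - 16) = (p - 5)*(p - 4)*(p^2 - 4*p + 4) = (p - 5)*(p - 4)*(p - 2)*(p - 2)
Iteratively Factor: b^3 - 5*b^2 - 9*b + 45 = (b - 5)*(b^2 - 9) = (b - 5)*(b - 3)*(b + 3)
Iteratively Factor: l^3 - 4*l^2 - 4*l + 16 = (l - 2)*(l^2 - 2*l - 8) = (l - 4)*(l - 2)*(l + 2)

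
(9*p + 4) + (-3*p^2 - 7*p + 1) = -3*p^2 + 2*p + 5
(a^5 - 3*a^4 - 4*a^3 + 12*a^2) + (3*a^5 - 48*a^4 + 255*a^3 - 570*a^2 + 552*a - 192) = 4*a^5 - 51*a^4 + 251*a^3 - 558*a^2 + 552*a - 192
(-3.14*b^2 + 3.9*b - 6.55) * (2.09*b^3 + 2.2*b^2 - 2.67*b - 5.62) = -6.5626*b^5 + 1.243*b^4 + 3.2743*b^3 - 7.1762*b^2 - 4.4295*b + 36.811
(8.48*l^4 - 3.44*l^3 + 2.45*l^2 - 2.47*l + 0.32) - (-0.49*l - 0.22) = 8.48*l^4 - 3.44*l^3 + 2.45*l^2 - 1.98*l + 0.54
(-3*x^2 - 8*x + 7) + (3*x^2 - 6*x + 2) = 9 - 14*x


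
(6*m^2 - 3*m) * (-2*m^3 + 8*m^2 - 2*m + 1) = -12*m^5 + 54*m^4 - 36*m^3 + 12*m^2 - 3*m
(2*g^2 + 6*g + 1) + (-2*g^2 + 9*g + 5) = 15*g + 6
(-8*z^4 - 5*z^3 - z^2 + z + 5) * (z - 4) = -8*z^5 + 27*z^4 + 19*z^3 + 5*z^2 + z - 20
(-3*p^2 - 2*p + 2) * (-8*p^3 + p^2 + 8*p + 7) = 24*p^5 + 13*p^4 - 42*p^3 - 35*p^2 + 2*p + 14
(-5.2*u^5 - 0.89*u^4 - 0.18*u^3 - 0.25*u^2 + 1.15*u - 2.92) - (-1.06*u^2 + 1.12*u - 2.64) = -5.2*u^5 - 0.89*u^4 - 0.18*u^3 + 0.81*u^2 + 0.0299999999999998*u - 0.28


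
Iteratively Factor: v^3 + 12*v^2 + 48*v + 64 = (v + 4)*(v^2 + 8*v + 16) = (v + 4)^2*(v + 4)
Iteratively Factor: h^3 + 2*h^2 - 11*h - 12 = (h - 3)*(h^2 + 5*h + 4) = (h - 3)*(h + 1)*(h + 4)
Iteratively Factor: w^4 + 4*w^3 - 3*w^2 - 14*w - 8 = (w + 4)*(w^3 - 3*w - 2) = (w + 1)*(w + 4)*(w^2 - w - 2) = (w - 2)*(w + 1)*(w + 4)*(w + 1)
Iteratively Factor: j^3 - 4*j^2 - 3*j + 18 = (j - 3)*(j^2 - j - 6) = (j - 3)*(j + 2)*(j - 3)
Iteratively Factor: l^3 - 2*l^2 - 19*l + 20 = (l + 4)*(l^2 - 6*l + 5) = (l - 5)*(l + 4)*(l - 1)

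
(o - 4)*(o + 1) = o^2 - 3*o - 4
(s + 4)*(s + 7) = s^2 + 11*s + 28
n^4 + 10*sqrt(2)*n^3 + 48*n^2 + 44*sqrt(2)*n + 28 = (n + sqrt(2))^3*(n + 7*sqrt(2))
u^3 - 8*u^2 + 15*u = u*(u - 5)*(u - 3)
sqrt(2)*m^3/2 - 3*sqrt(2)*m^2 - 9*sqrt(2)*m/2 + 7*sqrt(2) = (m - 7)*(m - 1)*(sqrt(2)*m/2 + sqrt(2))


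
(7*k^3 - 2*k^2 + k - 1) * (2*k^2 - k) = 14*k^5 - 11*k^4 + 4*k^3 - 3*k^2 + k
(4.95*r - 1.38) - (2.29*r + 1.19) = 2.66*r - 2.57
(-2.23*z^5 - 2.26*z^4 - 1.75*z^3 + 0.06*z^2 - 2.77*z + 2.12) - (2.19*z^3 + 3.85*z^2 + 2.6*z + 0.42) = -2.23*z^5 - 2.26*z^4 - 3.94*z^3 - 3.79*z^2 - 5.37*z + 1.7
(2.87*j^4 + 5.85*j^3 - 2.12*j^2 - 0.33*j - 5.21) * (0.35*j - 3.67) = 1.0045*j^5 - 8.4854*j^4 - 22.2115*j^3 + 7.6649*j^2 - 0.6124*j + 19.1207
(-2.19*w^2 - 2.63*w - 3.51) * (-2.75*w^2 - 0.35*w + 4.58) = 6.0225*w^4 + 7.999*w^3 + 0.542799999999999*w^2 - 10.8169*w - 16.0758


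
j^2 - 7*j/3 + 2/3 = (j - 2)*(j - 1/3)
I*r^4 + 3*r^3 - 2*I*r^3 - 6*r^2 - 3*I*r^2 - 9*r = r*(r - 3)*(r - 3*I)*(I*r + I)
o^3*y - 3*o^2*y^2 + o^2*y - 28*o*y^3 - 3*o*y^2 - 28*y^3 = (o - 7*y)*(o + 4*y)*(o*y + y)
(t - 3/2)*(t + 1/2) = t^2 - t - 3/4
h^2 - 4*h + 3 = (h - 3)*(h - 1)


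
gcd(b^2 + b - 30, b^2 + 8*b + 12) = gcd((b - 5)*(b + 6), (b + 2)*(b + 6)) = b + 6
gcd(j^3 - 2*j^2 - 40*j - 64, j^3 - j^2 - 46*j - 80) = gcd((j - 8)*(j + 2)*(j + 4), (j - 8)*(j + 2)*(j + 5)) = j^2 - 6*j - 16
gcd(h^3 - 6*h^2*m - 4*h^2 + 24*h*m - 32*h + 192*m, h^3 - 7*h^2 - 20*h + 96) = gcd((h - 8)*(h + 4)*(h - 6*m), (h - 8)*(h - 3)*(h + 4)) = h^2 - 4*h - 32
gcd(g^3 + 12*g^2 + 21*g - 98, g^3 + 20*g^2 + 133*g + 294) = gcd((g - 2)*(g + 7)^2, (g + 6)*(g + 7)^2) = g^2 + 14*g + 49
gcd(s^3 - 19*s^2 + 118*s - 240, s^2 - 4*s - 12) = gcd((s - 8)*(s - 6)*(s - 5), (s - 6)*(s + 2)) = s - 6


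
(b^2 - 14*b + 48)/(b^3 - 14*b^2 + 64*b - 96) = (b - 8)/(b^2 - 8*b + 16)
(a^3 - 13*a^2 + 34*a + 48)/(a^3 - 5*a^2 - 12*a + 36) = (a^2 - 7*a - 8)/(a^2 + a - 6)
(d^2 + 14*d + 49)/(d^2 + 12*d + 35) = (d + 7)/(d + 5)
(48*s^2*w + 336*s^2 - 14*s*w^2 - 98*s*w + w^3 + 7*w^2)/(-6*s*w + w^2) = -8*s - 56*s/w + w + 7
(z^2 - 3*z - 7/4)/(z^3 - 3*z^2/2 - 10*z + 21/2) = (z + 1/2)/(z^2 + 2*z - 3)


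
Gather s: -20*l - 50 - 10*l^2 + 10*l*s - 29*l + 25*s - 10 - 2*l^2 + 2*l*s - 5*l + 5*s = -12*l^2 - 54*l + s*(12*l + 30) - 60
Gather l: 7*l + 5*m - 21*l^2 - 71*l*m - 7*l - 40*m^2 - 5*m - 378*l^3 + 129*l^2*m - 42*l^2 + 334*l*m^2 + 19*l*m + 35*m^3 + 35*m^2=-378*l^3 + l^2*(129*m - 63) + l*(334*m^2 - 52*m) + 35*m^3 - 5*m^2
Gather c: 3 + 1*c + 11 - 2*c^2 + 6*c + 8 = -2*c^2 + 7*c + 22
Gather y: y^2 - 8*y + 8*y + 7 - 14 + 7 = y^2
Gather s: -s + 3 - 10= -s - 7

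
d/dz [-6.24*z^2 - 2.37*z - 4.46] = -12.48*z - 2.37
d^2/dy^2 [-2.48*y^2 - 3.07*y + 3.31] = -4.96000000000000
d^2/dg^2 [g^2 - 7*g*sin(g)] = 7*g*sin(g) - 14*cos(g) + 2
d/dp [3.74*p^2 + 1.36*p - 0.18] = 7.48*p + 1.36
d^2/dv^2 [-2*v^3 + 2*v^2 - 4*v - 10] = 4 - 12*v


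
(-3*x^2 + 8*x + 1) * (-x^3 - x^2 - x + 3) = 3*x^5 - 5*x^4 - 6*x^3 - 18*x^2 + 23*x + 3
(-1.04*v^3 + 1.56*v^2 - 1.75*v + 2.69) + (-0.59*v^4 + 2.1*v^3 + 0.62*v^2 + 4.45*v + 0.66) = -0.59*v^4 + 1.06*v^3 + 2.18*v^2 + 2.7*v + 3.35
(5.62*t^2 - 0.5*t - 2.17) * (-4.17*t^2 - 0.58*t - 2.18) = -23.4354*t^4 - 1.1746*t^3 - 2.9127*t^2 + 2.3486*t + 4.7306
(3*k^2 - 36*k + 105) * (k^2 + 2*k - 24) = 3*k^4 - 30*k^3 - 39*k^2 + 1074*k - 2520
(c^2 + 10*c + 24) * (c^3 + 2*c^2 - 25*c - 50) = c^5 + 12*c^4 + 19*c^3 - 252*c^2 - 1100*c - 1200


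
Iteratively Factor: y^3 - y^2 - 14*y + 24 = (y - 2)*(y^2 + y - 12) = (y - 3)*(y - 2)*(y + 4)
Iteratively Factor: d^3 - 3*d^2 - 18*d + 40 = (d - 2)*(d^2 - d - 20) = (d - 2)*(d + 4)*(d - 5)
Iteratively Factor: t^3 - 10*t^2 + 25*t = (t - 5)*(t^2 - 5*t) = t*(t - 5)*(t - 5)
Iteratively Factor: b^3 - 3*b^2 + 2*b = (b - 2)*(b^2 - b) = b*(b - 2)*(b - 1)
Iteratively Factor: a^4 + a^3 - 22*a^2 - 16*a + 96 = (a - 4)*(a^3 + 5*a^2 - 2*a - 24) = (a - 4)*(a + 4)*(a^2 + a - 6) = (a - 4)*(a - 2)*(a + 4)*(a + 3)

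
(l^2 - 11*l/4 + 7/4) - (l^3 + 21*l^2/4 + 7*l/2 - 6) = -l^3 - 17*l^2/4 - 25*l/4 + 31/4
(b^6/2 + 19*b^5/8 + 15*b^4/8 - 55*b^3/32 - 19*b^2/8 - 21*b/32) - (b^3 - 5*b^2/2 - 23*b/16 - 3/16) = b^6/2 + 19*b^5/8 + 15*b^4/8 - 87*b^3/32 + b^2/8 + 25*b/32 + 3/16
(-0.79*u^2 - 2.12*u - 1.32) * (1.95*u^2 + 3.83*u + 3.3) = -1.5405*u^4 - 7.1597*u^3 - 13.3006*u^2 - 12.0516*u - 4.356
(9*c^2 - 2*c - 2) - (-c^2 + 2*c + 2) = 10*c^2 - 4*c - 4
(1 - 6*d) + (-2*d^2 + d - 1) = -2*d^2 - 5*d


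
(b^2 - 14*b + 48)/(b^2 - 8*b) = (b - 6)/b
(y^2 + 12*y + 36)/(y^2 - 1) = (y^2 + 12*y + 36)/(y^2 - 1)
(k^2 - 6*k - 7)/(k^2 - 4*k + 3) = (k^2 - 6*k - 7)/(k^2 - 4*k + 3)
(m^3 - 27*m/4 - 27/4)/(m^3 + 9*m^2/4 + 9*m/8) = 2*(2*m^2 - 3*m - 9)/(m*(4*m + 3))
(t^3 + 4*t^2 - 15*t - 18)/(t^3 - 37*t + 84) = (t^2 + 7*t + 6)/(t^2 + 3*t - 28)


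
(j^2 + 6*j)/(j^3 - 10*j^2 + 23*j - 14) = j*(j + 6)/(j^3 - 10*j^2 + 23*j - 14)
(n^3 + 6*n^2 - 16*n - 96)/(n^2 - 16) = n + 6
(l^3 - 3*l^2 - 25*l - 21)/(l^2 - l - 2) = (l^2 - 4*l - 21)/(l - 2)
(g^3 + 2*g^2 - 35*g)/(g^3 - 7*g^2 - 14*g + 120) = g*(g + 7)/(g^2 - 2*g - 24)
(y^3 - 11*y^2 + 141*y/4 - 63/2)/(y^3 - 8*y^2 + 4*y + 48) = (y^2 - 5*y + 21/4)/(y^2 - 2*y - 8)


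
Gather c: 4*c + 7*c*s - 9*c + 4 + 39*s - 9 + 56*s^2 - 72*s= c*(7*s - 5) + 56*s^2 - 33*s - 5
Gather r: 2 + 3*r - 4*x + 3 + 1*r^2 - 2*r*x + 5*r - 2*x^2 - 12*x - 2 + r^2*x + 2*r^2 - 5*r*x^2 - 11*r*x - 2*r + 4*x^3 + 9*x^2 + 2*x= r^2*(x + 3) + r*(-5*x^2 - 13*x + 6) + 4*x^3 + 7*x^2 - 14*x + 3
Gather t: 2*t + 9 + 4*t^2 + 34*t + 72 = 4*t^2 + 36*t + 81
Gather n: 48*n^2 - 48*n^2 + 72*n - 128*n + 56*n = 0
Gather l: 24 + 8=32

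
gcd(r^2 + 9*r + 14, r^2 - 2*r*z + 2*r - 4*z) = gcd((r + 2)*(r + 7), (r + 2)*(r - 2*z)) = r + 2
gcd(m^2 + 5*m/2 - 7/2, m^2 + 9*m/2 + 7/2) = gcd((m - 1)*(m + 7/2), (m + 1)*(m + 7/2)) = m + 7/2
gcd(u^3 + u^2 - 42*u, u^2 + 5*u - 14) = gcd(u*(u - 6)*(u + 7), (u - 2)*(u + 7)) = u + 7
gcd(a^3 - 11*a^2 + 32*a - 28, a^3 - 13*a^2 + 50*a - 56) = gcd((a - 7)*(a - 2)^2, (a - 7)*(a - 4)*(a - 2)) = a^2 - 9*a + 14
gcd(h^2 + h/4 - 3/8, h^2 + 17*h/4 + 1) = 1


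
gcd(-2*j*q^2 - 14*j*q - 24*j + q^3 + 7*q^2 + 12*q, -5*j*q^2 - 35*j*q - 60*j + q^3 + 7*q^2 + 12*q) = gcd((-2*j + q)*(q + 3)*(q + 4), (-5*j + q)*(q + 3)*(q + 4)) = q^2 + 7*q + 12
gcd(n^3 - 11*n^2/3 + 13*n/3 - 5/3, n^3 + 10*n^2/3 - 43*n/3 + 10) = n^2 - 8*n/3 + 5/3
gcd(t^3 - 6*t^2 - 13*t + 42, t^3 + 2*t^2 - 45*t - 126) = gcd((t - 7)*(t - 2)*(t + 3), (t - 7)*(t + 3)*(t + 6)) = t^2 - 4*t - 21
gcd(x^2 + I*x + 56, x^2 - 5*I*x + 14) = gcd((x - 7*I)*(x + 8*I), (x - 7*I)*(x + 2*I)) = x - 7*I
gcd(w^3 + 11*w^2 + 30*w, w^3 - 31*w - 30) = w + 5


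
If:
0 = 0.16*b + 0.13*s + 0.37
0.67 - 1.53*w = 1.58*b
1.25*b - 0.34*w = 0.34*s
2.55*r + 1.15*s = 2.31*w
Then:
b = -0.41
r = 1.83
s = -2.35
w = 0.86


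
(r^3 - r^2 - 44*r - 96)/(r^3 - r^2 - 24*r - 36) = (r^2 - 4*r - 32)/(r^2 - 4*r - 12)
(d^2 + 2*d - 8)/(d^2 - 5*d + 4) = (d^2 + 2*d - 8)/(d^2 - 5*d + 4)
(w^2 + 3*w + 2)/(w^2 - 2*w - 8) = (w + 1)/(w - 4)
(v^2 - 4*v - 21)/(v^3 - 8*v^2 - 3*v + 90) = (v - 7)/(v^2 - 11*v + 30)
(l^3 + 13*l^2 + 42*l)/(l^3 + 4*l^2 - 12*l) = (l + 7)/(l - 2)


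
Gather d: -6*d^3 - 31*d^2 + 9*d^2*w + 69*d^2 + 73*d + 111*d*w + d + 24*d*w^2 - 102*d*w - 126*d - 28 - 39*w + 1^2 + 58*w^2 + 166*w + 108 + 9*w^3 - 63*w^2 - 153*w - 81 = -6*d^3 + d^2*(9*w + 38) + d*(24*w^2 + 9*w - 52) + 9*w^3 - 5*w^2 - 26*w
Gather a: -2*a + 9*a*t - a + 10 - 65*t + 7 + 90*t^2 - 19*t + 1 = a*(9*t - 3) + 90*t^2 - 84*t + 18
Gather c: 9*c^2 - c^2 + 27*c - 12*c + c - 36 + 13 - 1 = 8*c^2 + 16*c - 24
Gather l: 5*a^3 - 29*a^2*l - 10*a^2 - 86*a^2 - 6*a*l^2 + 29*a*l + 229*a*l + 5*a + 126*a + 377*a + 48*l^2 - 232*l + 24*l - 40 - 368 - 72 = 5*a^3 - 96*a^2 + 508*a + l^2*(48 - 6*a) + l*(-29*a^2 + 258*a - 208) - 480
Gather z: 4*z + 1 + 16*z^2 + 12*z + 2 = 16*z^2 + 16*z + 3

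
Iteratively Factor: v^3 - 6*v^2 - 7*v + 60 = (v + 3)*(v^2 - 9*v + 20) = (v - 5)*(v + 3)*(v - 4)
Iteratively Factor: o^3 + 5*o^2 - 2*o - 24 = (o + 4)*(o^2 + o - 6) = (o + 3)*(o + 4)*(o - 2)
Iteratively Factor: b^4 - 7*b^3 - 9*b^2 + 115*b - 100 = (b - 5)*(b^3 - 2*b^2 - 19*b + 20) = (b - 5)*(b + 4)*(b^2 - 6*b + 5) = (b - 5)^2*(b + 4)*(b - 1)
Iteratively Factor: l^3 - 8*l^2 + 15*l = (l - 3)*(l^2 - 5*l) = (l - 5)*(l - 3)*(l)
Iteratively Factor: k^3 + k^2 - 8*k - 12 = (k + 2)*(k^2 - k - 6) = (k + 2)^2*(k - 3)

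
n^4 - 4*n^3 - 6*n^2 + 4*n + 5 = (n - 5)*(n - 1)*(n + 1)^2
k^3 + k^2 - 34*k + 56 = (k - 4)*(k - 2)*(k + 7)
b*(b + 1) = b^2 + b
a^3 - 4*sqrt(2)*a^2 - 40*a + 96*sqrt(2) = (a - 6*sqrt(2))*(a - 2*sqrt(2))*(a + 4*sqrt(2))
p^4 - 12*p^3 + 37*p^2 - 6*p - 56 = (p - 7)*(p - 4)*(p - 2)*(p + 1)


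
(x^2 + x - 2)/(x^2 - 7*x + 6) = (x + 2)/(x - 6)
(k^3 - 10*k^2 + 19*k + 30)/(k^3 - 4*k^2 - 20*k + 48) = (k^2 - 4*k - 5)/(k^2 + 2*k - 8)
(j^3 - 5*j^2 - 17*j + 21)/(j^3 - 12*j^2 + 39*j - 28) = (j + 3)/(j - 4)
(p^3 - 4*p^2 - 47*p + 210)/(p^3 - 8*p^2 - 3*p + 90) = (p + 7)/(p + 3)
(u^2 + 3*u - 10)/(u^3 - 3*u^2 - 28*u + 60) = 1/(u - 6)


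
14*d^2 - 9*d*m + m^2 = (-7*d + m)*(-2*d + m)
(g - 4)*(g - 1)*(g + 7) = g^3 + 2*g^2 - 31*g + 28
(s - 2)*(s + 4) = s^2 + 2*s - 8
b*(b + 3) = b^2 + 3*b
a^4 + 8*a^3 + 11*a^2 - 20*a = a*(a - 1)*(a + 4)*(a + 5)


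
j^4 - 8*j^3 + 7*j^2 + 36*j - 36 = (j - 6)*(j - 3)*(j - 1)*(j + 2)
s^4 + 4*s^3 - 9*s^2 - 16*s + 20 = (s - 2)*(s - 1)*(s + 2)*(s + 5)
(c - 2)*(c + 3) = c^2 + c - 6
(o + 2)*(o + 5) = o^2 + 7*o + 10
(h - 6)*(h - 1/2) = h^2 - 13*h/2 + 3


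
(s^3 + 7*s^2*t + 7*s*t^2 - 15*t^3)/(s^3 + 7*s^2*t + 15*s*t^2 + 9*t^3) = (s^2 + 4*s*t - 5*t^2)/(s^2 + 4*s*t + 3*t^2)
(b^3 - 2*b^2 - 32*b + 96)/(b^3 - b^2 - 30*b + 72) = (b - 4)/(b - 3)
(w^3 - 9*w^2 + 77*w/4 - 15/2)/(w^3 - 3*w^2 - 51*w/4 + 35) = (2*w^2 - 13*w + 6)/(2*w^2 - w - 28)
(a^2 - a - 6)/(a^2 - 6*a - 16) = (a - 3)/(a - 8)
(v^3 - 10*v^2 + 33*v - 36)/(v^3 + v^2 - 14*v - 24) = (v^2 - 6*v + 9)/(v^2 + 5*v + 6)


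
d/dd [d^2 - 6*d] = 2*d - 6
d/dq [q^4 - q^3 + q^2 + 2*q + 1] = 4*q^3 - 3*q^2 + 2*q + 2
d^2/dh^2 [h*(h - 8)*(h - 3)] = 6*h - 22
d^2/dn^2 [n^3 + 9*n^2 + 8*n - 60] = 6*n + 18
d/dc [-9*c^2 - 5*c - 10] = -18*c - 5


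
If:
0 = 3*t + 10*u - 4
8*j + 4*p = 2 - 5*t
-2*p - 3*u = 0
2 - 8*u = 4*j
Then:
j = 3/58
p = -39/116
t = 17/29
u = 13/58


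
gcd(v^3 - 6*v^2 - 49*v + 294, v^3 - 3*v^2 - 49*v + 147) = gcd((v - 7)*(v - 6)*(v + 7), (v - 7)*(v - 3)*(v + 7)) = v^2 - 49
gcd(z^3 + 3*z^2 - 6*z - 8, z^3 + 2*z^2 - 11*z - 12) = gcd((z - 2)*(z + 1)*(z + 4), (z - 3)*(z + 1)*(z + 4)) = z^2 + 5*z + 4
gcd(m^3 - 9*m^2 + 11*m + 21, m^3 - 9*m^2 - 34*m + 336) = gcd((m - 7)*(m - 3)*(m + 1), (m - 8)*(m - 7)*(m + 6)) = m - 7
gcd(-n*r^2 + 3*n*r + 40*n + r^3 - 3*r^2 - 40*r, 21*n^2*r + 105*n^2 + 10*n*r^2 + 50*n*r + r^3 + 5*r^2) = r + 5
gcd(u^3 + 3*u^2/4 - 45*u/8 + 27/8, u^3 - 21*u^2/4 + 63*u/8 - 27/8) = u^2 - 9*u/4 + 9/8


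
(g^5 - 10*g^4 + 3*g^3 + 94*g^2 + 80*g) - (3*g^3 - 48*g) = g^5 - 10*g^4 + 94*g^2 + 128*g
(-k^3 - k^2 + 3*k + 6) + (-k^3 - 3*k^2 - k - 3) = -2*k^3 - 4*k^2 + 2*k + 3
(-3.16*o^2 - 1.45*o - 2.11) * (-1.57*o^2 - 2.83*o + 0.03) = 4.9612*o^4 + 11.2193*o^3 + 7.3214*o^2 + 5.9278*o - 0.0633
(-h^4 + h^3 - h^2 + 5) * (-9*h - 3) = 9*h^5 - 6*h^4 + 6*h^3 + 3*h^2 - 45*h - 15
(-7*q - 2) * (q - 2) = -7*q^2 + 12*q + 4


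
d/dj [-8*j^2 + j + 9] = 1 - 16*j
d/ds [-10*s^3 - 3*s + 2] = -30*s^2 - 3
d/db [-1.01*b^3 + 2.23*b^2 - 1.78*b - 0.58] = -3.03*b^2 + 4.46*b - 1.78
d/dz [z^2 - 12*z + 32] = 2*z - 12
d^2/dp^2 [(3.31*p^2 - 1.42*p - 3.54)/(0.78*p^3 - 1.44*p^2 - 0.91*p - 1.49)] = (4.02760799999999*p^6 - 5.18356799999999*p^5 - 2.17854000000002*p^4 + 100.894692*p^3 - 91.382616*p^2 - 34.237512*p + 27.875718)/(0.474552*p^9 - 2.628288*p^8 + 3.191292*p^7 + 0.427140000000001*p^6 + 6.318234*p^5 - 6.500772*p^4 - 7.273513*p^3 - 13.292439*p^2 - 6.060873*p - 3.307949)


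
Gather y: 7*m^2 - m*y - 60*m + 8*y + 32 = 7*m^2 - 60*m + y*(8 - m) + 32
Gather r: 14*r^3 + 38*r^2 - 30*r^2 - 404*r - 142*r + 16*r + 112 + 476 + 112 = 14*r^3 + 8*r^2 - 530*r + 700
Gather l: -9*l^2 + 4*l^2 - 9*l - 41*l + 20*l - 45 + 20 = -5*l^2 - 30*l - 25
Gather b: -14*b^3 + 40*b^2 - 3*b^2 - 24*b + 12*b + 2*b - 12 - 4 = -14*b^3 + 37*b^2 - 10*b - 16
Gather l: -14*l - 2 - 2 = -14*l - 4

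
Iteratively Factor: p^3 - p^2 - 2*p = (p - 2)*(p^2 + p) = p*(p - 2)*(p + 1)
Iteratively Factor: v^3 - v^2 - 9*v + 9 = (v - 3)*(v^2 + 2*v - 3) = (v - 3)*(v + 3)*(v - 1)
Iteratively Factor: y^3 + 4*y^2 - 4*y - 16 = (y + 4)*(y^2 - 4) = (y + 2)*(y + 4)*(y - 2)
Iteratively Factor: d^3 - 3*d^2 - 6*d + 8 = (d - 4)*(d^2 + d - 2) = (d - 4)*(d + 2)*(d - 1)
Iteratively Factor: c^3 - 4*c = (c + 2)*(c^2 - 2*c) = c*(c + 2)*(c - 2)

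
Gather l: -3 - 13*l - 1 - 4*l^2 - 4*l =-4*l^2 - 17*l - 4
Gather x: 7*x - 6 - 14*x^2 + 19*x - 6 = -14*x^2 + 26*x - 12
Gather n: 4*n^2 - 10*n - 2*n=4*n^2 - 12*n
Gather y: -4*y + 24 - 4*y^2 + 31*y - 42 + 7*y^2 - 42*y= 3*y^2 - 15*y - 18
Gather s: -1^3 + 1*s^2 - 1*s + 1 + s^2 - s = 2*s^2 - 2*s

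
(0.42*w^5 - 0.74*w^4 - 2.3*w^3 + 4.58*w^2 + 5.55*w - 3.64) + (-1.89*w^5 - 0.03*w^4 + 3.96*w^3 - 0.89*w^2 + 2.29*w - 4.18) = -1.47*w^5 - 0.77*w^4 + 1.66*w^3 + 3.69*w^2 + 7.84*w - 7.82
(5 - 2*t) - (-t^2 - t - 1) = t^2 - t + 6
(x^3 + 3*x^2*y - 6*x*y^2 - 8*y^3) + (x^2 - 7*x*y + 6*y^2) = x^3 + 3*x^2*y + x^2 - 6*x*y^2 - 7*x*y - 8*y^3 + 6*y^2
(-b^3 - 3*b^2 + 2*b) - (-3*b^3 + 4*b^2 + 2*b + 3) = 2*b^3 - 7*b^2 - 3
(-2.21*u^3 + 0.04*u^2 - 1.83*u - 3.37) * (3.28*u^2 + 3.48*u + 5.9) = -7.2488*u^5 - 7.5596*u^4 - 18.9022*u^3 - 17.186*u^2 - 22.5246*u - 19.883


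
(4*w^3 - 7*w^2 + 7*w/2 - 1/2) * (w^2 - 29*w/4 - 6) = 4*w^5 - 36*w^4 + 121*w^3/4 + 129*w^2/8 - 139*w/8 + 3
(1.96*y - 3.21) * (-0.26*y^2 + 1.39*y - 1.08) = -0.5096*y^3 + 3.559*y^2 - 6.5787*y + 3.4668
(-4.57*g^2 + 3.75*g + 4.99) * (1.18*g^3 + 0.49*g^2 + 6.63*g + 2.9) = -5.3926*g^5 + 2.1857*g^4 - 22.5734*g^3 + 14.0546*g^2 + 43.9587*g + 14.471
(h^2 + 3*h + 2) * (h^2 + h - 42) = h^4 + 4*h^3 - 37*h^2 - 124*h - 84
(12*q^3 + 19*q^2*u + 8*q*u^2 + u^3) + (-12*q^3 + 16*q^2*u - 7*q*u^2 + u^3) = 35*q^2*u + q*u^2 + 2*u^3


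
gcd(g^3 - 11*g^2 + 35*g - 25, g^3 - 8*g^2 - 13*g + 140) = g - 5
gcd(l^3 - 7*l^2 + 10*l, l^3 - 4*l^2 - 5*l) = l^2 - 5*l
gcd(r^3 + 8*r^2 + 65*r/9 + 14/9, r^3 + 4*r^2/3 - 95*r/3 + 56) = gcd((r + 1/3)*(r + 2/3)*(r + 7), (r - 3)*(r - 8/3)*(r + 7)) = r + 7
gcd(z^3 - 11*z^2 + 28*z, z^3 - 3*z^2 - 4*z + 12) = 1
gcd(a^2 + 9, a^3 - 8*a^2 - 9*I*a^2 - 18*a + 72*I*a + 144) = a - 3*I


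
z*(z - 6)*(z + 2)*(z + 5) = z^4 + z^3 - 32*z^2 - 60*z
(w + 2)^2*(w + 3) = w^3 + 7*w^2 + 16*w + 12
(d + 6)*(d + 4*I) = d^2 + 6*d + 4*I*d + 24*I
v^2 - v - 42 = (v - 7)*(v + 6)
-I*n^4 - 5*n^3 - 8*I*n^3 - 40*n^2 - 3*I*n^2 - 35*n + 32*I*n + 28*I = (n + 7)*(n - 4*I)*(n - I)*(-I*n - I)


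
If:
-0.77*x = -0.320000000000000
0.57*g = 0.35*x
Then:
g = 0.26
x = 0.42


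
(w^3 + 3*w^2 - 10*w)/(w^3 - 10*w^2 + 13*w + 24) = w*(w^2 + 3*w - 10)/(w^3 - 10*w^2 + 13*w + 24)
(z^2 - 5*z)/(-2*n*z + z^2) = (5 - z)/(2*n - z)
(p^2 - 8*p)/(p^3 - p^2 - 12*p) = (8 - p)/(-p^2 + p + 12)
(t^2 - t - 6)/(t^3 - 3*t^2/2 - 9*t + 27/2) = 2*(t + 2)/(2*t^2 + 3*t - 9)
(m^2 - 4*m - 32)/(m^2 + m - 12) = (m - 8)/(m - 3)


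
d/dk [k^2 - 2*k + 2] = 2*k - 2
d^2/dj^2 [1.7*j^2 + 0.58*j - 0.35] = 3.40000000000000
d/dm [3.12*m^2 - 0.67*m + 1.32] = 6.24*m - 0.67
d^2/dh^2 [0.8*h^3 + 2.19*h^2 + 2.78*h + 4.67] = 4.8*h + 4.38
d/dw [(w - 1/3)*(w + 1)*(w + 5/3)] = 3*w^2 + 14*w/3 + 7/9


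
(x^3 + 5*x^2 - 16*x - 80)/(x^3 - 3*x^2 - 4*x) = (x^2 + 9*x + 20)/(x*(x + 1))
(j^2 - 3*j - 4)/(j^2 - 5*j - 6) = (j - 4)/(j - 6)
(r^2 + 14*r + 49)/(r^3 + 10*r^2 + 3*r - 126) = (r + 7)/(r^2 + 3*r - 18)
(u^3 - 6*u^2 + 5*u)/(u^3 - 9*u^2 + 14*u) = (u^2 - 6*u + 5)/(u^2 - 9*u + 14)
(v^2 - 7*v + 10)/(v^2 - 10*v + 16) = (v - 5)/(v - 8)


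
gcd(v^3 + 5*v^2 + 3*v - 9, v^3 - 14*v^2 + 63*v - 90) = 1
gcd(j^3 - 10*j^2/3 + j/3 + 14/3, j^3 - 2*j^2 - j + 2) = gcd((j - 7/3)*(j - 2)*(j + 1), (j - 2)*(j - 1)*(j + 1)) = j^2 - j - 2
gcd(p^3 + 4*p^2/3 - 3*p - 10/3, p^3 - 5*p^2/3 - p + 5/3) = p^2 - 2*p/3 - 5/3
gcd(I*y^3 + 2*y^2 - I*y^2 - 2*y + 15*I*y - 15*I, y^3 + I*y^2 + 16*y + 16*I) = 1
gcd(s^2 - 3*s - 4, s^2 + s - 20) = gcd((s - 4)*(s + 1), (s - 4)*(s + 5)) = s - 4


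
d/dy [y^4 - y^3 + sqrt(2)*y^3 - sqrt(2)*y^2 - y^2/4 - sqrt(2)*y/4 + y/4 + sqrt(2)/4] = 4*y^3 - 3*y^2 + 3*sqrt(2)*y^2 - 2*sqrt(2)*y - y/2 - sqrt(2)/4 + 1/4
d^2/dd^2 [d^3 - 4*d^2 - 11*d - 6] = 6*d - 8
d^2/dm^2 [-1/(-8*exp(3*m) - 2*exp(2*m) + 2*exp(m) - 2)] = ((-36*exp(2*m) - 4*exp(m) + 1)*(4*exp(3*m) + exp(2*m) - exp(m) + 1)/2 + (12*exp(2*m) + 2*exp(m) - 1)^2*exp(m))*exp(m)/(4*exp(3*m) + exp(2*m) - exp(m) + 1)^3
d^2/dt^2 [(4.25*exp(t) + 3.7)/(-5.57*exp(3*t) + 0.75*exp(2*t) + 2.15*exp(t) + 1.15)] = (-527.4233*exp(6*t) - 979.866045*exp(5*t) - 35.9498749999999*exp(4*t) - 266.75705*exp(3*t) - 209.20815*exp(2*t) + 6.169875*exp(t) + 3.527625)*exp(t)/(172.808693*exp(9*t) - 69.806025*exp(8*t) - 190.71123*exp(7*t) - 53.56803*exp(6*t) + 102.4386*exp(5*t) + 70.2897*exp(4*t) + 1.03435*exp(3*t) - 18.92325*exp(2*t) - 8.530125*exp(t) - 1.520875)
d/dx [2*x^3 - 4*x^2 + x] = 6*x^2 - 8*x + 1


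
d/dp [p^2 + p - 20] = 2*p + 1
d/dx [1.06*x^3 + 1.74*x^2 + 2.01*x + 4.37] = 3.18*x^2 + 3.48*x + 2.01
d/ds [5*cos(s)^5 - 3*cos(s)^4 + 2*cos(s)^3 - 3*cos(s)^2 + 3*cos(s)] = (-25*cos(s)^4 + 12*cos(s)^3 - 6*cos(s)^2 + 6*cos(s) - 3)*sin(s)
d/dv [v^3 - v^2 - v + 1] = 3*v^2 - 2*v - 1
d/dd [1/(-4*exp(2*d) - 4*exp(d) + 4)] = (2*exp(d) + 1)*exp(d)/(4*(exp(2*d) + exp(d) - 1)^2)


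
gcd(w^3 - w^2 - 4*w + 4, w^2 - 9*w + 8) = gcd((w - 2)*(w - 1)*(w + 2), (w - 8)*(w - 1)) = w - 1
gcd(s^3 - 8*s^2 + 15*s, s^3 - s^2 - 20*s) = s^2 - 5*s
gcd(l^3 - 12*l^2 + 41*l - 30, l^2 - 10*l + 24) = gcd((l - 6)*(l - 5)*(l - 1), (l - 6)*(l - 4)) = l - 6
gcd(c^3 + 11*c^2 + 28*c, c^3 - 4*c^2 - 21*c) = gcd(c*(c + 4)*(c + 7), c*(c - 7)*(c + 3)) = c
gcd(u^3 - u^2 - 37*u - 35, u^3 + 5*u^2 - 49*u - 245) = u^2 - 2*u - 35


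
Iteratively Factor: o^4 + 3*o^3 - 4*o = (o + 2)*(o^3 + o^2 - 2*o) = o*(o + 2)*(o^2 + o - 2) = o*(o - 1)*(o + 2)*(o + 2)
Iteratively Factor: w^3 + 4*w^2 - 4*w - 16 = (w + 4)*(w^2 - 4) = (w + 2)*(w + 4)*(w - 2)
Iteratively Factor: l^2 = (l)*(l)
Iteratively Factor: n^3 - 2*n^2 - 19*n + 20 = (n + 4)*(n^2 - 6*n + 5) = (n - 5)*(n + 4)*(n - 1)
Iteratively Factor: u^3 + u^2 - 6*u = (u)*(u^2 + u - 6) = u*(u - 2)*(u + 3)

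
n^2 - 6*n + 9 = (n - 3)^2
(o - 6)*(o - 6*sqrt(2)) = o^2 - 6*sqrt(2)*o - 6*o + 36*sqrt(2)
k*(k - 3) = k^2 - 3*k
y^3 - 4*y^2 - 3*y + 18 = (y - 3)^2*(y + 2)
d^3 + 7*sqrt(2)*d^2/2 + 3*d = d*(d + sqrt(2)/2)*(d + 3*sqrt(2))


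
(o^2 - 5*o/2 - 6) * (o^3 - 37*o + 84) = o^5 - 5*o^4/2 - 43*o^3 + 353*o^2/2 + 12*o - 504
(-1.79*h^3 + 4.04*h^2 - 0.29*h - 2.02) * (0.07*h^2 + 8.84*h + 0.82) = -0.1253*h^5 - 15.5408*h^4 + 34.2255*h^3 + 0.6078*h^2 - 18.0946*h - 1.6564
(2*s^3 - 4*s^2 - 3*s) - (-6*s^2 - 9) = 2*s^3 + 2*s^2 - 3*s + 9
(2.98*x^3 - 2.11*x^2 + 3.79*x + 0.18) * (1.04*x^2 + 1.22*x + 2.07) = 3.0992*x^5 + 1.4412*x^4 + 7.536*x^3 + 0.443300000000001*x^2 + 8.0649*x + 0.3726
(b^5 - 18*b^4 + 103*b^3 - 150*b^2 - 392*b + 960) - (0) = b^5 - 18*b^4 + 103*b^3 - 150*b^2 - 392*b + 960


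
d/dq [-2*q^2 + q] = 1 - 4*q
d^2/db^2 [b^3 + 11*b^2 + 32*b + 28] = 6*b + 22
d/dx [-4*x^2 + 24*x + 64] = 24 - 8*x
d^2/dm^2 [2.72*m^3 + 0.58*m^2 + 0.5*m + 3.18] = 16.32*m + 1.16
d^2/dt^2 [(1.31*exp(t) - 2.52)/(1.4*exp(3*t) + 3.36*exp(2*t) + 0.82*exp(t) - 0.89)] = (10.2704*exp(6*t) - 25.96608*exp(5*t) - 121.621024*exp(4*t) - 101.97502*exp(3*t) - 25.584048*exp(2*t) - 30.881642*exp(t) - 0.801445)*exp(t)/(2.744*exp(9*t) + 19.7568*exp(8*t) + 52.23792*exp(7*t) + 55.843536*exp(6*t) + 5.477136*exp(5*t) - 29.49576*exp(4*t) - 10.83458*exp(3*t) + 6.18906*exp(2*t) + 1.948566*exp(t) - 0.704969)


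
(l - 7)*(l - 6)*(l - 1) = l^3 - 14*l^2 + 55*l - 42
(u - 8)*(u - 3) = u^2 - 11*u + 24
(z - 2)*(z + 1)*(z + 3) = z^3 + 2*z^2 - 5*z - 6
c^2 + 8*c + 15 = (c + 3)*(c + 5)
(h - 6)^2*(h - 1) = h^3 - 13*h^2 + 48*h - 36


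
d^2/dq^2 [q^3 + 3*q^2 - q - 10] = 6*q + 6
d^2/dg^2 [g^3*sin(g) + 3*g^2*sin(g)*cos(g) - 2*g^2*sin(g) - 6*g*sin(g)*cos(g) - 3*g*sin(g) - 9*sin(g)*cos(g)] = -g^3*sin(g) + 2*g^2*sin(g) - 6*g^2*sin(2*g) + 6*g^2*cos(g) + 9*g*sin(g) + 12*sqrt(2)*g*sin(2*g + pi/4) - 8*g*cos(g) - 4*sin(g) + 21*sin(2*g) - 6*cos(g) - 12*cos(2*g)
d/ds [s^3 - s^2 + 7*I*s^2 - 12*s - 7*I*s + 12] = 3*s^2 + s*(-2 + 14*I) - 12 - 7*I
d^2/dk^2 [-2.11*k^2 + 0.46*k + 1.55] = -4.22000000000000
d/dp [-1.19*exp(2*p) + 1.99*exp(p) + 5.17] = (1.99 - 2.38*exp(p))*exp(p)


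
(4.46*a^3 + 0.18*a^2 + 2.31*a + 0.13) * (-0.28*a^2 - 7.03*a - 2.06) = -1.2488*a^5 - 31.4042*a^4 - 11.0998*a^3 - 16.6465*a^2 - 5.6725*a - 0.2678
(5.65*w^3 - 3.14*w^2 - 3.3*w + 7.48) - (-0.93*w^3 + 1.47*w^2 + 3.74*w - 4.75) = 6.58*w^3 - 4.61*w^2 - 7.04*w + 12.23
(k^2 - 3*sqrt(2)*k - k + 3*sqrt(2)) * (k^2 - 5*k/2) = k^4 - 3*sqrt(2)*k^3 - 7*k^3/2 + 5*k^2/2 + 21*sqrt(2)*k^2/2 - 15*sqrt(2)*k/2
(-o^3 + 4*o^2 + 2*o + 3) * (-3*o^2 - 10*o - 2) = 3*o^5 - 2*o^4 - 44*o^3 - 37*o^2 - 34*o - 6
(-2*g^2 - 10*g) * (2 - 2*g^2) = 4*g^4 + 20*g^3 - 4*g^2 - 20*g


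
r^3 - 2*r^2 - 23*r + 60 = (r - 4)*(r - 3)*(r + 5)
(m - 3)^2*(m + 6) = m^3 - 27*m + 54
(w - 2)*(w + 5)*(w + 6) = w^3 + 9*w^2 + 8*w - 60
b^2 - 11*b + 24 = (b - 8)*(b - 3)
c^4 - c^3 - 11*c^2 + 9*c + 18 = (c - 3)*(c - 2)*(c + 1)*(c + 3)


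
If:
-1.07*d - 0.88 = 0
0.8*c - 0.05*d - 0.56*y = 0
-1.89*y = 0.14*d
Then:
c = -0.01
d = -0.82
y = 0.06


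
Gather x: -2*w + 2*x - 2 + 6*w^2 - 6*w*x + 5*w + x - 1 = 6*w^2 + 3*w + x*(3 - 6*w) - 3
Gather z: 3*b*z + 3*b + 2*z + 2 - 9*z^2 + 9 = 3*b - 9*z^2 + z*(3*b + 2) + 11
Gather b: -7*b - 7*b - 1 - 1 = -14*b - 2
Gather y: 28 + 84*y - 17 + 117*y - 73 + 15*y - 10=216*y - 72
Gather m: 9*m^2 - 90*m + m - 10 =9*m^2 - 89*m - 10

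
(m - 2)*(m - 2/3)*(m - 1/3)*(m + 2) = m^4 - m^3 - 34*m^2/9 + 4*m - 8/9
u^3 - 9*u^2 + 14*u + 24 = (u - 6)*(u - 4)*(u + 1)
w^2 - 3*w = w*(w - 3)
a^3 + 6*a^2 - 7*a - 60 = (a - 3)*(a + 4)*(a + 5)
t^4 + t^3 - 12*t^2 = t^2*(t - 3)*(t + 4)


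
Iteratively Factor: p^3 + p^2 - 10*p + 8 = (p - 1)*(p^2 + 2*p - 8) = (p - 1)*(p + 4)*(p - 2)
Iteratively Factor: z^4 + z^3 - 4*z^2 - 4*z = (z - 2)*(z^3 + 3*z^2 + 2*z) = (z - 2)*(z + 2)*(z^2 + z) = z*(z - 2)*(z + 2)*(z + 1)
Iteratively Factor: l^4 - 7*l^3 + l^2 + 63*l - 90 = (l - 3)*(l^3 - 4*l^2 - 11*l + 30) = (l - 3)*(l - 2)*(l^2 - 2*l - 15) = (l - 5)*(l - 3)*(l - 2)*(l + 3)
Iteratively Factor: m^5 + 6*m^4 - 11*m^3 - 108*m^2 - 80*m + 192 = (m - 4)*(m^4 + 10*m^3 + 29*m^2 + 8*m - 48) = (m - 4)*(m + 4)*(m^3 + 6*m^2 + 5*m - 12) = (m - 4)*(m - 1)*(m + 4)*(m^2 + 7*m + 12) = (m - 4)*(m - 1)*(m + 3)*(m + 4)*(m + 4)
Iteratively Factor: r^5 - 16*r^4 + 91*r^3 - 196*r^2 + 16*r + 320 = (r - 4)*(r^4 - 12*r^3 + 43*r^2 - 24*r - 80) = (r - 4)*(r + 1)*(r^3 - 13*r^2 + 56*r - 80) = (r - 4)^2*(r + 1)*(r^2 - 9*r + 20) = (r - 5)*(r - 4)^2*(r + 1)*(r - 4)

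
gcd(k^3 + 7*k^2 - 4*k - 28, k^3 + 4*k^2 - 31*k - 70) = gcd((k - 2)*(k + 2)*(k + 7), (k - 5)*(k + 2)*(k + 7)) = k^2 + 9*k + 14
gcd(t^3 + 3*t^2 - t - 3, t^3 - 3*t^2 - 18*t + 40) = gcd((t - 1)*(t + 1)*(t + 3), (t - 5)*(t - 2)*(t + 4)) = 1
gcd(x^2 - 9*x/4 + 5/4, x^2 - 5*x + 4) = x - 1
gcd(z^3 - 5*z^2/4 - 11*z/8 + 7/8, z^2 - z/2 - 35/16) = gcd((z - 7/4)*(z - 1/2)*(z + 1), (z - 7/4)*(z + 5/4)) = z - 7/4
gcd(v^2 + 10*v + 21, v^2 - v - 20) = 1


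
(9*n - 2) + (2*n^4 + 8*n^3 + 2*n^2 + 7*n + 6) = 2*n^4 + 8*n^3 + 2*n^2 + 16*n + 4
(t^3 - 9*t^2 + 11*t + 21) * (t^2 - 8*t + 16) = t^5 - 17*t^4 + 99*t^3 - 211*t^2 + 8*t + 336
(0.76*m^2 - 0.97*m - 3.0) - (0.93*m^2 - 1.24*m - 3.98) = -0.17*m^2 + 0.27*m + 0.98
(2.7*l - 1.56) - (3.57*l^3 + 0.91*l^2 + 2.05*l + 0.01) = -3.57*l^3 - 0.91*l^2 + 0.65*l - 1.57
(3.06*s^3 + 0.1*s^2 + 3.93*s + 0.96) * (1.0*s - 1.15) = 3.06*s^4 - 3.419*s^3 + 3.815*s^2 - 3.5595*s - 1.104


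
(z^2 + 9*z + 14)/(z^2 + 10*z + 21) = (z + 2)/(z + 3)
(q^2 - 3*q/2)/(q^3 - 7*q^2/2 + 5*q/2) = (2*q - 3)/(2*q^2 - 7*q + 5)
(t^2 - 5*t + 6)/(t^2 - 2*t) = (t - 3)/t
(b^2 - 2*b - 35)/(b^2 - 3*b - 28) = (b + 5)/(b + 4)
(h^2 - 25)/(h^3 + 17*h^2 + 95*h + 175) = (h - 5)/(h^2 + 12*h + 35)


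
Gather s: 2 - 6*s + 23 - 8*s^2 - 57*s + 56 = -8*s^2 - 63*s + 81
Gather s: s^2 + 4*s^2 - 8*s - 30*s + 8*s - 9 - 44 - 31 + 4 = 5*s^2 - 30*s - 80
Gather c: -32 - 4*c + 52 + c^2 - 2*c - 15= c^2 - 6*c + 5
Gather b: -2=-2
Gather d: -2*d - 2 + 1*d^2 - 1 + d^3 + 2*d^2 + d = d^3 + 3*d^2 - d - 3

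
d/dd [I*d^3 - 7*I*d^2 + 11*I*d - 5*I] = I*(3*d^2 - 14*d + 11)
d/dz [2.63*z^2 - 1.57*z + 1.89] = 5.26*z - 1.57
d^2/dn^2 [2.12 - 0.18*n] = 0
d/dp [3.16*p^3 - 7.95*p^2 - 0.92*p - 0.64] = 9.48*p^2 - 15.9*p - 0.92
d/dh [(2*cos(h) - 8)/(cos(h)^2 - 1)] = 2*(cos(h)^2 - 8*cos(h) + 1)/sin(h)^3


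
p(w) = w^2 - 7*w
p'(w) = 2*w - 7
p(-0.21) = 1.51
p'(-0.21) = -7.42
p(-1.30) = 10.79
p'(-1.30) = -9.60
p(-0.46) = 3.43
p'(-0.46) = -7.92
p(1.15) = -6.73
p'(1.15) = -4.70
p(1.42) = -7.92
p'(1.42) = -4.16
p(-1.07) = 8.63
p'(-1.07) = -9.14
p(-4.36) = 49.53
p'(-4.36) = -15.72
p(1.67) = -8.90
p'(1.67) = -3.66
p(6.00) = -6.00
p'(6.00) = 5.00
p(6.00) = -6.00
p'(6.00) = 5.00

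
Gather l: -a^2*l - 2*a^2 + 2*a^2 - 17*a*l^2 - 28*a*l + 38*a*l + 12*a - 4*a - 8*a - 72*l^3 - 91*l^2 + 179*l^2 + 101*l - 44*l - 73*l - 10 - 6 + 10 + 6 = -72*l^3 + l^2*(88 - 17*a) + l*(-a^2 + 10*a - 16)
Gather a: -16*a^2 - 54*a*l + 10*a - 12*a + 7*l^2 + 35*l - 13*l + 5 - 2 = -16*a^2 + a*(-54*l - 2) + 7*l^2 + 22*l + 3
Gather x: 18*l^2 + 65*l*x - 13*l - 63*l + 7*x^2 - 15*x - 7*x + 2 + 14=18*l^2 - 76*l + 7*x^2 + x*(65*l - 22) + 16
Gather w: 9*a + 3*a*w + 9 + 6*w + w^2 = 9*a + w^2 + w*(3*a + 6) + 9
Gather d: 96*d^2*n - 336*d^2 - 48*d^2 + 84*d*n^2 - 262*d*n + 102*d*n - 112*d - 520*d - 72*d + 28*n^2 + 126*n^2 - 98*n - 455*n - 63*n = d^2*(96*n - 384) + d*(84*n^2 - 160*n - 704) + 154*n^2 - 616*n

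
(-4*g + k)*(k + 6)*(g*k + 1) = -4*g^2*k^2 - 24*g^2*k + g*k^3 + 6*g*k^2 - 4*g*k - 24*g + k^2 + 6*k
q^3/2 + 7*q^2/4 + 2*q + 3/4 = (q/2 + 1/2)*(q + 1)*(q + 3/2)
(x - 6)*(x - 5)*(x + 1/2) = x^3 - 21*x^2/2 + 49*x/2 + 15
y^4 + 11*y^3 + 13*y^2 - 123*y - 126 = (y - 3)*(y + 1)*(y + 6)*(y + 7)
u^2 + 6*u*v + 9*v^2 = (u + 3*v)^2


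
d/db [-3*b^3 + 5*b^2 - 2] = b*(10 - 9*b)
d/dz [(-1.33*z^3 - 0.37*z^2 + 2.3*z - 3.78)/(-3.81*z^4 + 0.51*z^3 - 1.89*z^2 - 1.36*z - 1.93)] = (-5.0673*z^6 - 2.8194*z^5 + 28.9914*z^4 - 56.3356*z^3 + 18.3343*z^2 - 12.8602*z - 9.5798)/(14.5161*z^8 - 3.8862*z^7 + 14.6619*z^6 + 8.4354*z^5 + 16.8915*z^4 + 3.1722*z^3 + 9.145*z^2 + 5.2496*z + 3.7249)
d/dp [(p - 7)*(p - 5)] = 2*p - 12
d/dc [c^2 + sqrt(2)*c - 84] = 2*c + sqrt(2)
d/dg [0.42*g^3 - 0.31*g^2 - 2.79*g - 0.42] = 1.26*g^2 - 0.62*g - 2.79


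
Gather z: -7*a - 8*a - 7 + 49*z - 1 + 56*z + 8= -15*a + 105*z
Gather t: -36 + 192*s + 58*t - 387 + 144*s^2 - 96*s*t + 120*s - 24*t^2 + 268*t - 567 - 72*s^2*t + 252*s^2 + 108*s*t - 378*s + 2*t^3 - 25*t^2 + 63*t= 396*s^2 - 66*s + 2*t^3 - 49*t^2 + t*(-72*s^2 + 12*s + 389) - 990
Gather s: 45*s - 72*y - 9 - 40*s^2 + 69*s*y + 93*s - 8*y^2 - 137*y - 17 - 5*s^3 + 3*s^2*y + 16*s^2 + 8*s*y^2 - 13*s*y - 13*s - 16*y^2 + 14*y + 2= -5*s^3 + s^2*(3*y - 24) + s*(8*y^2 + 56*y + 125) - 24*y^2 - 195*y - 24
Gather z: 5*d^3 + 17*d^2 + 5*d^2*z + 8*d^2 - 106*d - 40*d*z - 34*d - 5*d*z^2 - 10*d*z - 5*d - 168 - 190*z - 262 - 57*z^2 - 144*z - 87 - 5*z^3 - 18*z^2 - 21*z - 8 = 5*d^3 + 25*d^2 - 145*d - 5*z^3 + z^2*(-5*d - 75) + z*(5*d^2 - 50*d - 355) - 525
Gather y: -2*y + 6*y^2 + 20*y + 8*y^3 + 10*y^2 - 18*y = 8*y^3 + 16*y^2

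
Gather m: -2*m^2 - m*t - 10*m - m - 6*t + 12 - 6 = -2*m^2 + m*(-t - 11) - 6*t + 6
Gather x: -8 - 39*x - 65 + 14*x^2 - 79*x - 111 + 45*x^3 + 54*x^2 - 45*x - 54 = 45*x^3 + 68*x^2 - 163*x - 238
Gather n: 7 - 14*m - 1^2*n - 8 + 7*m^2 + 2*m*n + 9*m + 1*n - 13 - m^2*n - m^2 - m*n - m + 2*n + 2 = 6*m^2 - 6*m + n*(-m^2 + m + 2) - 12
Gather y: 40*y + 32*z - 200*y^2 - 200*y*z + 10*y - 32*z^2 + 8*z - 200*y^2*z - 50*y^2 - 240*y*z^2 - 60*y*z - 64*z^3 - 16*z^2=y^2*(-200*z - 250) + y*(-240*z^2 - 260*z + 50) - 64*z^3 - 48*z^2 + 40*z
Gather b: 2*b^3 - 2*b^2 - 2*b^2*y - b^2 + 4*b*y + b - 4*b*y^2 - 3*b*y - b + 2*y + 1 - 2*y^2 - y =2*b^3 + b^2*(-2*y - 3) + b*(-4*y^2 + y) - 2*y^2 + y + 1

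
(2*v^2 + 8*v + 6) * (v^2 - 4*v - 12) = 2*v^4 - 50*v^2 - 120*v - 72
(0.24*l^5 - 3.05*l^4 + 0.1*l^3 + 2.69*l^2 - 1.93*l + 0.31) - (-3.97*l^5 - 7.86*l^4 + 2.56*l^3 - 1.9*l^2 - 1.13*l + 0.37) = 4.21*l^5 + 4.81*l^4 - 2.46*l^3 + 4.59*l^2 - 0.8*l - 0.06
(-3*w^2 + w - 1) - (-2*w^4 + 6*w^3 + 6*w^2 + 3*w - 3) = 2*w^4 - 6*w^3 - 9*w^2 - 2*w + 2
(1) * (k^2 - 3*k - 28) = k^2 - 3*k - 28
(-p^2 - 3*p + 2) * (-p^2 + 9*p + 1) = p^4 - 6*p^3 - 30*p^2 + 15*p + 2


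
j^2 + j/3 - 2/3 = (j - 2/3)*(j + 1)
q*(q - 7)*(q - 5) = q^3 - 12*q^2 + 35*q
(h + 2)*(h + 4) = h^2 + 6*h + 8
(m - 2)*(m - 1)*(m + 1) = m^3 - 2*m^2 - m + 2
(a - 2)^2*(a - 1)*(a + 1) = a^4 - 4*a^3 + 3*a^2 + 4*a - 4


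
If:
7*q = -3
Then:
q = -3/7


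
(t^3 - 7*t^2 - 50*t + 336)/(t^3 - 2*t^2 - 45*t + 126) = (t - 8)/(t - 3)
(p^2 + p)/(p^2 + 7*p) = (p + 1)/(p + 7)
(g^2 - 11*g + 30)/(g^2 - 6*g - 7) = (-g^2 + 11*g - 30)/(-g^2 + 6*g + 7)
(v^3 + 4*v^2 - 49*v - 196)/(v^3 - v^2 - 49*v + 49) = (v + 4)/(v - 1)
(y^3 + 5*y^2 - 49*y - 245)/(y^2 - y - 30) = (y^2 - 49)/(y - 6)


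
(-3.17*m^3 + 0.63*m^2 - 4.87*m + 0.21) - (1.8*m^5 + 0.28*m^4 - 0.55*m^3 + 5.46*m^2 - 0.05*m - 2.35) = -1.8*m^5 - 0.28*m^4 - 2.62*m^3 - 4.83*m^2 - 4.82*m + 2.56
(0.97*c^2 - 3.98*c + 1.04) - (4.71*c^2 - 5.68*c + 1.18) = -3.74*c^2 + 1.7*c - 0.14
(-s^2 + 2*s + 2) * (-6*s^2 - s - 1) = 6*s^4 - 11*s^3 - 13*s^2 - 4*s - 2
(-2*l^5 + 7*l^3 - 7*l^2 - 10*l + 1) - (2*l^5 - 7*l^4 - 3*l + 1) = -4*l^5 + 7*l^4 + 7*l^3 - 7*l^2 - 7*l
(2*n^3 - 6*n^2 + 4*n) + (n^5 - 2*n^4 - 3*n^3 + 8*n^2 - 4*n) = n^5 - 2*n^4 - n^3 + 2*n^2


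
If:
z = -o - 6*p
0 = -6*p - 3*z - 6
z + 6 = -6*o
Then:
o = -6/13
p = 8/13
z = -42/13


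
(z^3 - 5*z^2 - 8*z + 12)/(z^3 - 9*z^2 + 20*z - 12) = (z + 2)/(z - 2)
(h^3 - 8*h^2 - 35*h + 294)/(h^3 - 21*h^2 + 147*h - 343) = (h + 6)/(h - 7)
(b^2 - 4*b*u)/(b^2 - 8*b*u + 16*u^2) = b/(b - 4*u)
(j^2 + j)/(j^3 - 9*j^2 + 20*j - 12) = j*(j + 1)/(j^3 - 9*j^2 + 20*j - 12)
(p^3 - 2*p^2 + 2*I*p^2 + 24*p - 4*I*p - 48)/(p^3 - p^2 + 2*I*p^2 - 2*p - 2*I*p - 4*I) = (p^2 + 2*I*p + 24)/(p^2 + p*(1 + 2*I) + 2*I)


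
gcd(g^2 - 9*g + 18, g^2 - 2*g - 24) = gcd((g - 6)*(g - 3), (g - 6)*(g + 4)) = g - 6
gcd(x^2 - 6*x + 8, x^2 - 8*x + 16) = x - 4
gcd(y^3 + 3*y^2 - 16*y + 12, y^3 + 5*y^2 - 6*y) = y^2 + 5*y - 6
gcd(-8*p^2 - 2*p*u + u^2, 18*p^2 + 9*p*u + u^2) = 1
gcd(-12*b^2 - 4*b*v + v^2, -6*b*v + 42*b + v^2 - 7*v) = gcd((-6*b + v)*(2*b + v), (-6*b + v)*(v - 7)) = -6*b + v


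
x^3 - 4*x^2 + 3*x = x*(x - 3)*(x - 1)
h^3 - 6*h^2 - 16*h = h*(h - 8)*(h + 2)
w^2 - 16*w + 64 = (w - 8)^2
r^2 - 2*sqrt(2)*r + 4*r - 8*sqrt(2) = (r + 4)*(r - 2*sqrt(2))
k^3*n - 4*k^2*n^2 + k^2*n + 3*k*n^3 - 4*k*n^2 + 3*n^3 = (k - 3*n)*(k - n)*(k*n + n)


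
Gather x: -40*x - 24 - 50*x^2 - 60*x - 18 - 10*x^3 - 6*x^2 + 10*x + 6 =-10*x^3 - 56*x^2 - 90*x - 36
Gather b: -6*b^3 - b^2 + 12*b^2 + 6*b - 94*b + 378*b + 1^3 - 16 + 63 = -6*b^3 + 11*b^2 + 290*b + 48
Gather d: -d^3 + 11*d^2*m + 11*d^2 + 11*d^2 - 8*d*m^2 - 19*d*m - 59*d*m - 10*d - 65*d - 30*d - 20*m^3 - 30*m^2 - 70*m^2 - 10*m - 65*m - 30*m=-d^3 + d^2*(11*m + 22) + d*(-8*m^2 - 78*m - 105) - 20*m^3 - 100*m^2 - 105*m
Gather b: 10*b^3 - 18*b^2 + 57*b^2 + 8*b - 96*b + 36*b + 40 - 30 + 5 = 10*b^3 + 39*b^2 - 52*b + 15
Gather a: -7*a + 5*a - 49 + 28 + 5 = -2*a - 16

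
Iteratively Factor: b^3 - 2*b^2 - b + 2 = (b - 1)*(b^2 - b - 2) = (b - 1)*(b + 1)*(b - 2)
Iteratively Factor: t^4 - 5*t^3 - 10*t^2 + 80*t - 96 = (t - 3)*(t^3 - 2*t^2 - 16*t + 32) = (t - 3)*(t - 2)*(t^2 - 16) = (t - 4)*(t - 3)*(t - 2)*(t + 4)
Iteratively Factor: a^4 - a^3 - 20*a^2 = (a - 5)*(a^3 + 4*a^2) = (a - 5)*(a + 4)*(a^2) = a*(a - 5)*(a + 4)*(a)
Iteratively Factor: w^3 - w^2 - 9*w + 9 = (w - 3)*(w^2 + 2*w - 3) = (w - 3)*(w - 1)*(w + 3)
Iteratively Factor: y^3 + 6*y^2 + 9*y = (y + 3)*(y^2 + 3*y) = y*(y + 3)*(y + 3)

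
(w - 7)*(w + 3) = w^2 - 4*w - 21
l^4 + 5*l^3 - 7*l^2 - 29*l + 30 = (l - 2)*(l - 1)*(l + 3)*(l + 5)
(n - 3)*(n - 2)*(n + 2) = n^3 - 3*n^2 - 4*n + 12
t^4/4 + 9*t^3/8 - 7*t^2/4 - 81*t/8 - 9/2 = (t/4 + 1)*(t - 3)*(t + 1/2)*(t + 3)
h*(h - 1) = h^2 - h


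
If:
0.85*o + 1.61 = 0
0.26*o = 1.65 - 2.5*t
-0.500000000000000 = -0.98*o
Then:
No Solution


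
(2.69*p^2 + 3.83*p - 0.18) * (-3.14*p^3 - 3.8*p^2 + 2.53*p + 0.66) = -8.4466*p^5 - 22.2482*p^4 - 7.1831*p^3 + 12.1493*p^2 + 2.0724*p - 0.1188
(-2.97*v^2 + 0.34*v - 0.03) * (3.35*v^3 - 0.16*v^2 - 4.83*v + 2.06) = -9.9495*v^5 + 1.6142*v^4 + 14.1902*v^3 - 7.7556*v^2 + 0.8453*v - 0.0618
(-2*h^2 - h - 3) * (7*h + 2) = -14*h^3 - 11*h^2 - 23*h - 6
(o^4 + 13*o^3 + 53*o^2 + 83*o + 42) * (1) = o^4 + 13*o^3 + 53*o^2 + 83*o + 42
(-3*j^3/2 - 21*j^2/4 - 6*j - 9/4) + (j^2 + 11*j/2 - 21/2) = -3*j^3/2 - 17*j^2/4 - j/2 - 51/4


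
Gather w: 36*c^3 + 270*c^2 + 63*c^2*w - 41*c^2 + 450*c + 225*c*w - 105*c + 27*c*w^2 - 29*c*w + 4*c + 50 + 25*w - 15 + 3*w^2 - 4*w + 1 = 36*c^3 + 229*c^2 + 349*c + w^2*(27*c + 3) + w*(63*c^2 + 196*c + 21) + 36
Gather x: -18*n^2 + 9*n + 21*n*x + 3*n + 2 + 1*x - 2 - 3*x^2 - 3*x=-18*n^2 + 12*n - 3*x^2 + x*(21*n - 2)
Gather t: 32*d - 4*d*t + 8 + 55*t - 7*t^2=32*d - 7*t^2 + t*(55 - 4*d) + 8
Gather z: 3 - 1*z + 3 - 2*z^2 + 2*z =-2*z^2 + z + 6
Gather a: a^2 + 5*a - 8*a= a^2 - 3*a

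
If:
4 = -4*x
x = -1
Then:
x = -1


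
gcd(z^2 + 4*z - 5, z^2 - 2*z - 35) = z + 5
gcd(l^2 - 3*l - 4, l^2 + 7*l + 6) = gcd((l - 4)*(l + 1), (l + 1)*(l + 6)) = l + 1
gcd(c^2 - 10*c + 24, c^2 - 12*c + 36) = c - 6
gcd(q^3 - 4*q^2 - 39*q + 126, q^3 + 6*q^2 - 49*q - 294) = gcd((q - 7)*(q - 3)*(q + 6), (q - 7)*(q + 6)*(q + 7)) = q^2 - q - 42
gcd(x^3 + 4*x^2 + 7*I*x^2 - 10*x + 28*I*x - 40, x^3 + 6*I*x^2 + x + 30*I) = x + 5*I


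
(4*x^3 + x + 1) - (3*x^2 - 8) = 4*x^3 - 3*x^2 + x + 9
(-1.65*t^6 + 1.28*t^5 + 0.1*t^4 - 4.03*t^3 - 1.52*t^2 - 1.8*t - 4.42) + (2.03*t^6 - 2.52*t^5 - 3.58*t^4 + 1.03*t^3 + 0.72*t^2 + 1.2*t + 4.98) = 0.38*t^6 - 1.24*t^5 - 3.48*t^4 - 3.0*t^3 - 0.8*t^2 - 0.6*t + 0.56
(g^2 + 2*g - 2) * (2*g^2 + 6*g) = 2*g^4 + 10*g^3 + 8*g^2 - 12*g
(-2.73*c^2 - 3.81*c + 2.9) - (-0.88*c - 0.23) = -2.73*c^2 - 2.93*c + 3.13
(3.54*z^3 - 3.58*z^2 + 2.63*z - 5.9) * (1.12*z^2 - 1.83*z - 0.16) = 3.9648*z^5 - 10.4878*z^4 + 8.9306*z^3 - 10.8481*z^2 + 10.3762*z + 0.944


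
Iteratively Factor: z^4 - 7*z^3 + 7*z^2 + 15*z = (z - 3)*(z^3 - 4*z^2 - 5*z) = (z - 3)*(z + 1)*(z^2 - 5*z) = (z - 5)*(z - 3)*(z + 1)*(z)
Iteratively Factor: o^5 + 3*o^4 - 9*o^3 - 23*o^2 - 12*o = (o + 4)*(o^4 - o^3 - 5*o^2 - 3*o) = o*(o + 4)*(o^3 - o^2 - 5*o - 3) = o*(o + 1)*(o + 4)*(o^2 - 2*o - 3) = o*(o - 3)*(o + 1)*(o + 4)*(o + 1)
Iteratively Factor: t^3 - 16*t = (t)*(t^2 - 16) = t*(t - 4)*(t + 4)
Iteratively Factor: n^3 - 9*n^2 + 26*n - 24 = (n - 2)*(n^2 - 7*n + 12) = (n - 4)*(n - 2)*(n - 3)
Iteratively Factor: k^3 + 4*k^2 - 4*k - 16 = (k + 4)*(k^2 - 4) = (k - 2)*(k + 4)*(k + 2)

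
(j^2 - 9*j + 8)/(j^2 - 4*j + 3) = (j - 8)/(j - 3)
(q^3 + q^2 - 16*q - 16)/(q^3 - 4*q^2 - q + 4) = (q + 4)/(q - 1)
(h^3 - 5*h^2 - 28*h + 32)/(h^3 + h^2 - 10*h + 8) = (h - 8)/(h - 2)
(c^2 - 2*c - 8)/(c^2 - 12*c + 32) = (c + 2)/(c - 8)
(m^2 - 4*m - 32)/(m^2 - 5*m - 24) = (m + 4)/(m + 3)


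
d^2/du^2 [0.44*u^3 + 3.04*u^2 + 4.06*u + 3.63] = 2.64*u + 6.08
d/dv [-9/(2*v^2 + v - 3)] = 9*(4*v + 1)/(2*v^2 + v - 3)^2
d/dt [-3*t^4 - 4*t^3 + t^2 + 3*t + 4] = -12*t^3 - 12*t^2 + 2*t + 3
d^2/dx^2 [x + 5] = 0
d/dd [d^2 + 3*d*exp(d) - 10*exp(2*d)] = 3*d*exp(d) + 2*d - 20*exp(2*d) + 3*exp(d)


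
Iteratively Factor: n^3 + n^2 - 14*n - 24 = (n + 2)*(n^2 - n - 12) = (n + 2)*(n + 3)*(n - 4)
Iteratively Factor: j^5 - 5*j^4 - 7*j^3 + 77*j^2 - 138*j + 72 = (j + 4)*(j^4 - 9*j^3 + 29*j^2 - 39*j + 18) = (j - 1)*(j + 4)*(j^3 - 8*j^2 + 21*j - 18) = (j - 2)*(j - 1)*(j + 4)*(j^2 - 6*j + 9) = (j - 3)*(j - 2)*(j - 1)*(j + 4)*(j - 3)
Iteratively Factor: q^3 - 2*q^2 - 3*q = (q)*(q^2 - 2*q - 3) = q*(q - 3)*(q + 1)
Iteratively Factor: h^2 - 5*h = (h - 5)*(h)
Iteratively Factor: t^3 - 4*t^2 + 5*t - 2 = (t - 1)*(t^2 - 3*t + 2) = (t - 2)*(t - 1)*(t - 1)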